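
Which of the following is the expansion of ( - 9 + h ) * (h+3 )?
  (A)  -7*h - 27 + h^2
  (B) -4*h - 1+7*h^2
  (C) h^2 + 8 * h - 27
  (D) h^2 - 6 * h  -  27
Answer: D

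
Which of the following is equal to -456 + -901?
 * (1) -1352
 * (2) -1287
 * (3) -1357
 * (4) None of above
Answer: 3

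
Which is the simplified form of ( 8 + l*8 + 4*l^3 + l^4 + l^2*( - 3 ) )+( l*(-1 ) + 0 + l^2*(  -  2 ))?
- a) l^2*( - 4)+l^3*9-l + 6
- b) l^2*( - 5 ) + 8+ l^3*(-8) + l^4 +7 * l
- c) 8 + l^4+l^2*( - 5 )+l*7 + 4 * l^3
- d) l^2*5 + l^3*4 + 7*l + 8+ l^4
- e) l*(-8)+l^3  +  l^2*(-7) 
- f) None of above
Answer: c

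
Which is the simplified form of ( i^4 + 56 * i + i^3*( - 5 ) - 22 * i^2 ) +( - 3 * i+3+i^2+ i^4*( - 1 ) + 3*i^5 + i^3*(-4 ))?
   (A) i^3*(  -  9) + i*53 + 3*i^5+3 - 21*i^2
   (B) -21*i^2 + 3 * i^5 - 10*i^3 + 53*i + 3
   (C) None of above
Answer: A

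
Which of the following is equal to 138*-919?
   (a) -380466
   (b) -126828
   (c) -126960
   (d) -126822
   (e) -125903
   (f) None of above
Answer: d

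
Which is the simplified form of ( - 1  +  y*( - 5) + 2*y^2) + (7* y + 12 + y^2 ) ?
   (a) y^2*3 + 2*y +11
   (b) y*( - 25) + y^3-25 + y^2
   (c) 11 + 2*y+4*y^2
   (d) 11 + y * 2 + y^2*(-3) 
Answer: a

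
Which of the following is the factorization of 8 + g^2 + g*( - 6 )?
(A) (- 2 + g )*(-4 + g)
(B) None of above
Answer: A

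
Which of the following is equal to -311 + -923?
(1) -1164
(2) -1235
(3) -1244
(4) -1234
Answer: 4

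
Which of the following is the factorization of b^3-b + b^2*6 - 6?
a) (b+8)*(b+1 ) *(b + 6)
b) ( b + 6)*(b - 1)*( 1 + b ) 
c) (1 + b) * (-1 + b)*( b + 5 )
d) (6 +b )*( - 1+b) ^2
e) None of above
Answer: b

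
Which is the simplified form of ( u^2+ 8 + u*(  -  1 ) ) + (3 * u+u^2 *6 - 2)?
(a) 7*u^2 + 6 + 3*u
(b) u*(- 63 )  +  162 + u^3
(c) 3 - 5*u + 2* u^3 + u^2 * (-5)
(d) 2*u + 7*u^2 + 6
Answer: d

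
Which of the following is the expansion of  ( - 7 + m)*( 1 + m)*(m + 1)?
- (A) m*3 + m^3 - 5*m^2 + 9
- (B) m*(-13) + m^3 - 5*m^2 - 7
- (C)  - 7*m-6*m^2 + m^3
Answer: B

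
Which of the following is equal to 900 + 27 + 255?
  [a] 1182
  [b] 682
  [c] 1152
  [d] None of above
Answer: a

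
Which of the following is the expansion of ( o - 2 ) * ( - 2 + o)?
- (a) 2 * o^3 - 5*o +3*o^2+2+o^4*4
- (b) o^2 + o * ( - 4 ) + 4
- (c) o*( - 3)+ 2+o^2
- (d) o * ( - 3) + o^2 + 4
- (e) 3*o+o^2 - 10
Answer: b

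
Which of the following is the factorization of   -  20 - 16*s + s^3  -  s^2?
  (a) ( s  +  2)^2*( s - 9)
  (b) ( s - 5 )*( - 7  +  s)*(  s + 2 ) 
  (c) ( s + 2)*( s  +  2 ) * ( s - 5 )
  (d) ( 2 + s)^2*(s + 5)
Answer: c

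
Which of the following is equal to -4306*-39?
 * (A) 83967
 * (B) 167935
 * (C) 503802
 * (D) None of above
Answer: D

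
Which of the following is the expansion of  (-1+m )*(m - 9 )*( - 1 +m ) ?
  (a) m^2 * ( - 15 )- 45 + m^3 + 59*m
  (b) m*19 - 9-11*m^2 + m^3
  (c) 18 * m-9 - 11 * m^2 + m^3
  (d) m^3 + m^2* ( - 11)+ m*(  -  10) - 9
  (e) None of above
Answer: b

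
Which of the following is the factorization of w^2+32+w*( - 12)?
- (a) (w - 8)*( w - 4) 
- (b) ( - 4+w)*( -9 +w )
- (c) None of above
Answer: a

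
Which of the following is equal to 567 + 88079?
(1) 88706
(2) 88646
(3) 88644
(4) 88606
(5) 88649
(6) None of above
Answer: 2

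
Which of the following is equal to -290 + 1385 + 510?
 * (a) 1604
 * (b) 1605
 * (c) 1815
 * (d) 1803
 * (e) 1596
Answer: b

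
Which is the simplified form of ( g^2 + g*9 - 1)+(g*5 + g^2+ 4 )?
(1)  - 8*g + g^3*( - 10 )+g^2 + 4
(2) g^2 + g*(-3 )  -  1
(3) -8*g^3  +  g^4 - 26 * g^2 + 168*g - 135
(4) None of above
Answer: 4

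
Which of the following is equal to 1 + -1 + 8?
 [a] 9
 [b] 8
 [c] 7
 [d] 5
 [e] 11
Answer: b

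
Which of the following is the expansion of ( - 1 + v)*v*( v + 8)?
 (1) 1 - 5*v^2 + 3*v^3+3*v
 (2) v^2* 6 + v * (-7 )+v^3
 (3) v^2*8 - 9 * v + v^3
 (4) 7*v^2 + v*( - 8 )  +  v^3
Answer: 4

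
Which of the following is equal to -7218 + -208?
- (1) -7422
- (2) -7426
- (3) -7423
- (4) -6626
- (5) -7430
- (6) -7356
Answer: 2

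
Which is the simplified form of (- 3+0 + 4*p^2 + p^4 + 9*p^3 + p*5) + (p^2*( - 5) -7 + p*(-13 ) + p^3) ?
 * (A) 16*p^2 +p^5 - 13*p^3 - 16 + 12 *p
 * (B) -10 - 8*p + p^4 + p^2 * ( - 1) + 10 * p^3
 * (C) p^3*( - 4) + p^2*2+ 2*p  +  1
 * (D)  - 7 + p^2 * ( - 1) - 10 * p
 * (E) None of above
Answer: B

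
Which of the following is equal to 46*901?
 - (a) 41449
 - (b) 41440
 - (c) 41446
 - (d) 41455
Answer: c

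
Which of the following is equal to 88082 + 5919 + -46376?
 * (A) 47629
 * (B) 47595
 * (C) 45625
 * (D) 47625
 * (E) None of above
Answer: D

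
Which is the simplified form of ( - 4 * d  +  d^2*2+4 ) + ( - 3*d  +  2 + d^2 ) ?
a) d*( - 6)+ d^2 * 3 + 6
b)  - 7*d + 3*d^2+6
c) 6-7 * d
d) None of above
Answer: b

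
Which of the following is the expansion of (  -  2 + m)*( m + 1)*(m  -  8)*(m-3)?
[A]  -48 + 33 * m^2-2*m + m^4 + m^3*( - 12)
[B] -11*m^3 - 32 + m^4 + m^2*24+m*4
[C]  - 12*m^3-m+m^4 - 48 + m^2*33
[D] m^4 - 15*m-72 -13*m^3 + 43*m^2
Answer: A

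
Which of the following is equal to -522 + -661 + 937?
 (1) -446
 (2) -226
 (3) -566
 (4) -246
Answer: 4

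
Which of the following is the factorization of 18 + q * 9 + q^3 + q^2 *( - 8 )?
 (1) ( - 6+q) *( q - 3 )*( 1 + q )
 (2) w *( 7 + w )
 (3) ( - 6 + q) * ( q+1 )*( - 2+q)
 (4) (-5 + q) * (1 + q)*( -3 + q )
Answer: 1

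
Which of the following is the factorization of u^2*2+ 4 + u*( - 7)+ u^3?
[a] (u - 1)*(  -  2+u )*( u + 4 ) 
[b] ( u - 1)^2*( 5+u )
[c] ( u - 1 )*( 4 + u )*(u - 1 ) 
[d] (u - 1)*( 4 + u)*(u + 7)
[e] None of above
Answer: c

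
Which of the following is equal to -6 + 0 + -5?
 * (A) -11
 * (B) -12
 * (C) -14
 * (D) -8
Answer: A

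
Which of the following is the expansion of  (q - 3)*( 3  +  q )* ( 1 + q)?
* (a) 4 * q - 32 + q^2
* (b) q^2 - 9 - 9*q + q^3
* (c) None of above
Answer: b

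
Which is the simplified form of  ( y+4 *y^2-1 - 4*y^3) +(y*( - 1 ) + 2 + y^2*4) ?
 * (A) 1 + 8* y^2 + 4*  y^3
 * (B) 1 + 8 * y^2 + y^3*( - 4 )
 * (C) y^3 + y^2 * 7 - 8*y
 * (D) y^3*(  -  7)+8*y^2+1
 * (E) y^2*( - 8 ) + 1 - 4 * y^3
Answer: B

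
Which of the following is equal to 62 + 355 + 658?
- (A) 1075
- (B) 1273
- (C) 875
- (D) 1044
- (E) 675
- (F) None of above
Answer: A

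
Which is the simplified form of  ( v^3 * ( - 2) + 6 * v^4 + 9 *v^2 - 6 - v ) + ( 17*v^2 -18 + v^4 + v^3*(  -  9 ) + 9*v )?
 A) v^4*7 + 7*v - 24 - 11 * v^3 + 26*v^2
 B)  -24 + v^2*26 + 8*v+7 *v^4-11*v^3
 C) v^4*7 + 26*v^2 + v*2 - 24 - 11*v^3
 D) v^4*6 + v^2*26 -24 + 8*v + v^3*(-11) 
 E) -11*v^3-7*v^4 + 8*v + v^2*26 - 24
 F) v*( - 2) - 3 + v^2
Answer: B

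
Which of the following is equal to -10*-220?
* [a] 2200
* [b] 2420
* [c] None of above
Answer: a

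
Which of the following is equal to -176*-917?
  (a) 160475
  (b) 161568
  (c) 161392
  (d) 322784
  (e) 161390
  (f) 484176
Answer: c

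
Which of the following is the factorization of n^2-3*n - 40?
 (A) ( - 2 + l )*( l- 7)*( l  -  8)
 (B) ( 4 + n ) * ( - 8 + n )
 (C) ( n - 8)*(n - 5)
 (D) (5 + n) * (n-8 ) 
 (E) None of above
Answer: D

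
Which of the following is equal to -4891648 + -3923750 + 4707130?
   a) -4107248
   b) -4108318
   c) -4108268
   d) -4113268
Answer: c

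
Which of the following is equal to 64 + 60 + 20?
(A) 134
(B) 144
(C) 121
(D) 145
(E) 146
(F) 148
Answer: B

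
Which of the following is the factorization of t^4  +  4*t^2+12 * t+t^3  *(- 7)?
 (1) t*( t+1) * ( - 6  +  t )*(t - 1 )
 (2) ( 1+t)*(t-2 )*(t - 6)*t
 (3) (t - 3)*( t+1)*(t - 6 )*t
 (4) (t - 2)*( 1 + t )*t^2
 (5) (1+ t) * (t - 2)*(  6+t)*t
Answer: 2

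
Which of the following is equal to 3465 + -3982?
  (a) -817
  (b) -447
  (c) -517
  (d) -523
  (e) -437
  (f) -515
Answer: c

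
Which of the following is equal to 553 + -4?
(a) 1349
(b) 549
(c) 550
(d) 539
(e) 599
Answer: b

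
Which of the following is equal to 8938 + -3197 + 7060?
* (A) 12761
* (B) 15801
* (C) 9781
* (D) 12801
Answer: D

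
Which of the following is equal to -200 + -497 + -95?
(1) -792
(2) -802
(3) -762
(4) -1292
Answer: 1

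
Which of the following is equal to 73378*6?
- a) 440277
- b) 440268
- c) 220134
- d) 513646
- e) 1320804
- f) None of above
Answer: b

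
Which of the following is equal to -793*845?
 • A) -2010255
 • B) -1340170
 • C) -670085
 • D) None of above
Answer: C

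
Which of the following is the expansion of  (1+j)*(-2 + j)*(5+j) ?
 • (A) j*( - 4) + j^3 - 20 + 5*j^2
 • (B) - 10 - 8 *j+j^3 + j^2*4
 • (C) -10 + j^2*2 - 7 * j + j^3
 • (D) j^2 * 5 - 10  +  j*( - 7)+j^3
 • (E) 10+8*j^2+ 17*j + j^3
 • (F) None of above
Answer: F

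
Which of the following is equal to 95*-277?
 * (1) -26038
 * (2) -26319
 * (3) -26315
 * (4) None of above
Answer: 3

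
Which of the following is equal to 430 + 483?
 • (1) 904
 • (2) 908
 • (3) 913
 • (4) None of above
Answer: 3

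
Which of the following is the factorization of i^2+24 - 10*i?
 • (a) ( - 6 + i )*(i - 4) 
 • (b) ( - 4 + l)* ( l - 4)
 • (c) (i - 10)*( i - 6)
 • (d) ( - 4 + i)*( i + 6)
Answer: a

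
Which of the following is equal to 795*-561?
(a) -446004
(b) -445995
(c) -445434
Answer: b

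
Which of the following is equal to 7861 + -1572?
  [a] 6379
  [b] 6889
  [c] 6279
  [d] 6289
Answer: d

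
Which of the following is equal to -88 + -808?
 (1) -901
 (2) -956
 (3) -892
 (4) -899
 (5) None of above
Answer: 5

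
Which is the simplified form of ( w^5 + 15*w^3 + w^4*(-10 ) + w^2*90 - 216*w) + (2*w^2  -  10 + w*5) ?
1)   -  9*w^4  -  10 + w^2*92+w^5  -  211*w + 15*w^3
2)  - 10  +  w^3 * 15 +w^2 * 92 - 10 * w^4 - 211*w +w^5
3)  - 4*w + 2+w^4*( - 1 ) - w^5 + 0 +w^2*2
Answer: 2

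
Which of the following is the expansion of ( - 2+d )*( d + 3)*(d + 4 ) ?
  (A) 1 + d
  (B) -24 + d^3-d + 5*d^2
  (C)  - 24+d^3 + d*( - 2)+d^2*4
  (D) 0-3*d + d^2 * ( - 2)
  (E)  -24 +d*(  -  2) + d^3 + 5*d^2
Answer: E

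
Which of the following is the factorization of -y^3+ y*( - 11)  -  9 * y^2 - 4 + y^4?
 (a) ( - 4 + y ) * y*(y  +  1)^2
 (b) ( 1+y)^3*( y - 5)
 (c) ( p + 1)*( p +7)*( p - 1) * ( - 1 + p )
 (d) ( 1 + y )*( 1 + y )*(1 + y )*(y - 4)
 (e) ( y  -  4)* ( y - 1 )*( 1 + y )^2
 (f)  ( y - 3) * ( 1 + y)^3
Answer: d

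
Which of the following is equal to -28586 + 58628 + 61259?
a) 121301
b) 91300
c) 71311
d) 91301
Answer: d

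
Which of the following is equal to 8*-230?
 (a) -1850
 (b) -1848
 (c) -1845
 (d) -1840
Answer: d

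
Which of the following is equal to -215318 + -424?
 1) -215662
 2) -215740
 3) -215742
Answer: 3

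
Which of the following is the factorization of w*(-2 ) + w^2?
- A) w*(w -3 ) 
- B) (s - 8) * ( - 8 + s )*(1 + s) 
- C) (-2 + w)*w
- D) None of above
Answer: C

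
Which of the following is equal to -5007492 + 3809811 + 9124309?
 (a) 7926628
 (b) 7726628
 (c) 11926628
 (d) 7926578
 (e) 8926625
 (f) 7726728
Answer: a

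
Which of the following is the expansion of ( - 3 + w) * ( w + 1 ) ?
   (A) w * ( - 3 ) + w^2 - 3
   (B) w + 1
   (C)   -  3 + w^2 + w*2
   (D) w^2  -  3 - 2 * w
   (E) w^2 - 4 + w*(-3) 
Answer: D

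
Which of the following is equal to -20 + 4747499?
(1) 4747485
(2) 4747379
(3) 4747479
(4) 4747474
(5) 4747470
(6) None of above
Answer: 3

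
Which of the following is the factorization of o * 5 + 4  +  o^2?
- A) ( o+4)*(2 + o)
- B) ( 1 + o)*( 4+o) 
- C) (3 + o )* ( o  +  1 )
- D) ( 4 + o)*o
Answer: B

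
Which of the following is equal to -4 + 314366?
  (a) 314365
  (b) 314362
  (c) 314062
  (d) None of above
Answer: b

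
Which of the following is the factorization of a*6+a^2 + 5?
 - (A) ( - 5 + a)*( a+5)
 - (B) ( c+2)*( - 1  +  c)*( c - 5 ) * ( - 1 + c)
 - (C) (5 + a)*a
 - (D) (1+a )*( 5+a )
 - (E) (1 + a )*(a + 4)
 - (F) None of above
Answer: D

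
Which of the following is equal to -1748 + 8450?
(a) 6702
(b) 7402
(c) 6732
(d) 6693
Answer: a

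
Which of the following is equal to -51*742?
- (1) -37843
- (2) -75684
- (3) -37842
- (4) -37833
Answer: 3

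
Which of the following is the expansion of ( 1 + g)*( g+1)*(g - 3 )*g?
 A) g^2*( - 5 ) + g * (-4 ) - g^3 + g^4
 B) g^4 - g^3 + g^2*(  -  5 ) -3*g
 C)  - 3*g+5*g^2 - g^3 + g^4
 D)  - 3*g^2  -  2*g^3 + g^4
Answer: B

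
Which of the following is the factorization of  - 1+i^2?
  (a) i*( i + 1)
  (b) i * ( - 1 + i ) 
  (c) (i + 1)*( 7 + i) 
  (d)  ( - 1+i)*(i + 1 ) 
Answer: d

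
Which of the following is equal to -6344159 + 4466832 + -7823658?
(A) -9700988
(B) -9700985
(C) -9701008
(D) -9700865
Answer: B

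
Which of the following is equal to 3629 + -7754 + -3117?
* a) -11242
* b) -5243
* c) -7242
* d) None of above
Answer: c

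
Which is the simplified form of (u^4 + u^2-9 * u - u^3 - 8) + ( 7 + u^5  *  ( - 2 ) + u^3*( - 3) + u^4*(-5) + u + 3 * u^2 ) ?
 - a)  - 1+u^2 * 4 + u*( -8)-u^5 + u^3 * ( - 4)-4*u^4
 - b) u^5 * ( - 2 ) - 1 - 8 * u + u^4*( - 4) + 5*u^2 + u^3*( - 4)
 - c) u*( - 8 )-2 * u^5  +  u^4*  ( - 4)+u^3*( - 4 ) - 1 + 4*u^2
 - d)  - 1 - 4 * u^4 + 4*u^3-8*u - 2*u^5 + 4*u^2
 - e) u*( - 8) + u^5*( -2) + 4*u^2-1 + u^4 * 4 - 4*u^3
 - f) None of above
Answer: c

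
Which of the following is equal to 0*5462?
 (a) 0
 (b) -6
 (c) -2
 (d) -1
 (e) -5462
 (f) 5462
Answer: a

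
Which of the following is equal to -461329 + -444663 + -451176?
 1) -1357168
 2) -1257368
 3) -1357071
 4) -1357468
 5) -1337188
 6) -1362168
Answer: 1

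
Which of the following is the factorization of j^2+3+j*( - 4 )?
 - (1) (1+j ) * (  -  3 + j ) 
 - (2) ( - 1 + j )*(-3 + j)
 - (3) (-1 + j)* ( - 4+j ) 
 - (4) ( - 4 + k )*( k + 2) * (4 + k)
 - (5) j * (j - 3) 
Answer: 2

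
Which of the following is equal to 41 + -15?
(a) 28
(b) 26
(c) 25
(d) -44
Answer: b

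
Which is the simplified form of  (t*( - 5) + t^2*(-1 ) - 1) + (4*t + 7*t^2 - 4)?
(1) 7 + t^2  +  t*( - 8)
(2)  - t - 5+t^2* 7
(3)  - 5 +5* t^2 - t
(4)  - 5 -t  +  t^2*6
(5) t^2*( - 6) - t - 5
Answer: 4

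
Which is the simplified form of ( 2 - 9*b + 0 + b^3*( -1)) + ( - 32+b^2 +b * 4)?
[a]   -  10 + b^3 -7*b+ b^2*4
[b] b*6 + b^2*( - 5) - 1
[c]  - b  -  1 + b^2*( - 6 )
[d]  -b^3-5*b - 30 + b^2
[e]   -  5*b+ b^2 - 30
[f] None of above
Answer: d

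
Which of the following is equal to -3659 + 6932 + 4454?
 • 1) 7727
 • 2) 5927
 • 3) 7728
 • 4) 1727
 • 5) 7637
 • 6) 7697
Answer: 1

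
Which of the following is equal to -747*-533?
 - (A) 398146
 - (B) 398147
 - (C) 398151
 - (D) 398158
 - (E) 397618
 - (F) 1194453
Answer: C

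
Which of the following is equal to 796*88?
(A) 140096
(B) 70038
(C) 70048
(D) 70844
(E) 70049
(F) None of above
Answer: C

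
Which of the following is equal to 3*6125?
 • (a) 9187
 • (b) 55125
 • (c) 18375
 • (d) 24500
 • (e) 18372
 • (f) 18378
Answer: c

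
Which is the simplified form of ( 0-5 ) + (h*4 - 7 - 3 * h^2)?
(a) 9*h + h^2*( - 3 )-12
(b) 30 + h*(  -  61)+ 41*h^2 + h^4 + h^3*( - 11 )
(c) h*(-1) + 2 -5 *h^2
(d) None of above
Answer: d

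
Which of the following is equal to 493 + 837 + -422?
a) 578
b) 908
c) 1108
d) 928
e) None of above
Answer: b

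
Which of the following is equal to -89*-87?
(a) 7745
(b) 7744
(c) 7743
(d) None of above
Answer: c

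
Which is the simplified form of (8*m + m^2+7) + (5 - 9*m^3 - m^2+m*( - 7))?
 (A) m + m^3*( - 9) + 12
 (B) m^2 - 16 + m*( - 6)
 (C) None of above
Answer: A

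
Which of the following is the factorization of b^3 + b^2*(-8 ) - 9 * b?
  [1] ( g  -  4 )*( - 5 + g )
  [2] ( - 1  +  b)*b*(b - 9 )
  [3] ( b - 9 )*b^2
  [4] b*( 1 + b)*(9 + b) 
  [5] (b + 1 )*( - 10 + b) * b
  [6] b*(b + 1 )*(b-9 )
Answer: 6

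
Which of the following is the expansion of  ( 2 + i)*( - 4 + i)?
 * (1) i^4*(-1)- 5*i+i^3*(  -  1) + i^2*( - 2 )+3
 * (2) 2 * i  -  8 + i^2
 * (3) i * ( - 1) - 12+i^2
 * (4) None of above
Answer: 4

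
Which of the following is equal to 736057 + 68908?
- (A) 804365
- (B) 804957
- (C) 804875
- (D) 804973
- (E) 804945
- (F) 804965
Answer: F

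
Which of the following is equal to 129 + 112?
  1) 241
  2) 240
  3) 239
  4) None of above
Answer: 1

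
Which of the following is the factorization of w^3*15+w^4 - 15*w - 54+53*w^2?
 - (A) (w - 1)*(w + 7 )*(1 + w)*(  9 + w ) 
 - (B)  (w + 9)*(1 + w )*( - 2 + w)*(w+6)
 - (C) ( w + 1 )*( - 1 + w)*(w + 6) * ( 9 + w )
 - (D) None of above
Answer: C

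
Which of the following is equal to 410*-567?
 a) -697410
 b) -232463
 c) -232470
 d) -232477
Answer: c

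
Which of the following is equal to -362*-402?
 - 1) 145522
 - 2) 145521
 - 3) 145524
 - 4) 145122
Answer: 3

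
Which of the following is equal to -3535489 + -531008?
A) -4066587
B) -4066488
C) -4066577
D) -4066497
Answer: D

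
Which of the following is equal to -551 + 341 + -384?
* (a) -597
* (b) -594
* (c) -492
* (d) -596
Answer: b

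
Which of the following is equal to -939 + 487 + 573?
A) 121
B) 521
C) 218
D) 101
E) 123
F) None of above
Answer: A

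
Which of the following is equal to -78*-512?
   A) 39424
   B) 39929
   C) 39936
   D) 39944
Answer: C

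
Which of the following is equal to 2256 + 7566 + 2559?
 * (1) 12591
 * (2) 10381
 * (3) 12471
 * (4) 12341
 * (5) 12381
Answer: 5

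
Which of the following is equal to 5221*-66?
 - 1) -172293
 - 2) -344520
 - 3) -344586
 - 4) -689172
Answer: 3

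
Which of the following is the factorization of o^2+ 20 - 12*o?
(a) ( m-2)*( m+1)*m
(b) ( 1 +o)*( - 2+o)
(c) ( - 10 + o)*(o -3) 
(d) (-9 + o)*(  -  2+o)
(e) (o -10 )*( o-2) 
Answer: e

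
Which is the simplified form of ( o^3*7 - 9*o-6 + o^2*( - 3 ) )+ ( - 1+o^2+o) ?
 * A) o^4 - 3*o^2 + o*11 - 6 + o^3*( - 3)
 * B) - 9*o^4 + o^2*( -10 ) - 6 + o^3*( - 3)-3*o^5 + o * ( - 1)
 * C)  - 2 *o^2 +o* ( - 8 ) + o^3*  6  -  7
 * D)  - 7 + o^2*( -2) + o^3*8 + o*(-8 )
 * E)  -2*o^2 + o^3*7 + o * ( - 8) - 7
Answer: E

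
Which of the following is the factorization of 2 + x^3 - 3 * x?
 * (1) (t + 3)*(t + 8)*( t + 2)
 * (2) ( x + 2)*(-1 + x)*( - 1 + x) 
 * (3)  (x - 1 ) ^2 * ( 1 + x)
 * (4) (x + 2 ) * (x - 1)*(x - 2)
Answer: 2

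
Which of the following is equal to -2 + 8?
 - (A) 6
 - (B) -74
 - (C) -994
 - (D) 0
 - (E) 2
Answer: A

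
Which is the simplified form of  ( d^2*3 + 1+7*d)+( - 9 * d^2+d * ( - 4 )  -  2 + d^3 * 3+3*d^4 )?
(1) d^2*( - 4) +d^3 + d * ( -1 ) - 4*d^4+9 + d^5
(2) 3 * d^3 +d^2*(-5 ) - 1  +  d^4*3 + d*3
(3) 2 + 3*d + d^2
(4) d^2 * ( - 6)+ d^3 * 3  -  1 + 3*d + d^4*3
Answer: 4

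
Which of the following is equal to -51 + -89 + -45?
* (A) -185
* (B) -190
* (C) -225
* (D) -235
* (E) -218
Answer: A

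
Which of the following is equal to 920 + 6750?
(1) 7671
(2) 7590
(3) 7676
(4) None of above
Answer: 4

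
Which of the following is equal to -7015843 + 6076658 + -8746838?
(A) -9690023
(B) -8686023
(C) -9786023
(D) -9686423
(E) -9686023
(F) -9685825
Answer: E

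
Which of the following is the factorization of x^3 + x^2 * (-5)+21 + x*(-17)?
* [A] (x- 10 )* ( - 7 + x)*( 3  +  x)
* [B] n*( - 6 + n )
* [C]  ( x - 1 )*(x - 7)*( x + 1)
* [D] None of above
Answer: D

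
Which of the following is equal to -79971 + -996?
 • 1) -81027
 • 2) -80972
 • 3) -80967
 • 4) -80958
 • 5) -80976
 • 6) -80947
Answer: 3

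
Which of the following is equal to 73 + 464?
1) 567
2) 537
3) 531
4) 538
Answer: 2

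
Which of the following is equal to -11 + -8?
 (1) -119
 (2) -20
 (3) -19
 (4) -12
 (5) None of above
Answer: 3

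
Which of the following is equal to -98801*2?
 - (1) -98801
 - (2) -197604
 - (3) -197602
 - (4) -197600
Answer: 3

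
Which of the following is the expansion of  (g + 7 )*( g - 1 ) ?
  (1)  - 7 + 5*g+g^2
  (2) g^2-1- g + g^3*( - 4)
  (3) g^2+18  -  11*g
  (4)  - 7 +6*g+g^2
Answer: 4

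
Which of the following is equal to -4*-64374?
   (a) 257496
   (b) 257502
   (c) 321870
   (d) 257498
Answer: a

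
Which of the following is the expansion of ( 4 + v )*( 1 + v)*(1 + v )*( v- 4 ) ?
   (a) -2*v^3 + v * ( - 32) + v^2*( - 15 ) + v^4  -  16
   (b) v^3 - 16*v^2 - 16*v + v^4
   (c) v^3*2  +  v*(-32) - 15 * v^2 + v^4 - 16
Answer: c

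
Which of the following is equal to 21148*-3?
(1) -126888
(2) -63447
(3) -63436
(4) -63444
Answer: 4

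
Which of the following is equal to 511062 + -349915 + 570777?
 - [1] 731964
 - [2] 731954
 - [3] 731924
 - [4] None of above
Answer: 3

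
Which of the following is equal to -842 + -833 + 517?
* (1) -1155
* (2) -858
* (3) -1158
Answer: 3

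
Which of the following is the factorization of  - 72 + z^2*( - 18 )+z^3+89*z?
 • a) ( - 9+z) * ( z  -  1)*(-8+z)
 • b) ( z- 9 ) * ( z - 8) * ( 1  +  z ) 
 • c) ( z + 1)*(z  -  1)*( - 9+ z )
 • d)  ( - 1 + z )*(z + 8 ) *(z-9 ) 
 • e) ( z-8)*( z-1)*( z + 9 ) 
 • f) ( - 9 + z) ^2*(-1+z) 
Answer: a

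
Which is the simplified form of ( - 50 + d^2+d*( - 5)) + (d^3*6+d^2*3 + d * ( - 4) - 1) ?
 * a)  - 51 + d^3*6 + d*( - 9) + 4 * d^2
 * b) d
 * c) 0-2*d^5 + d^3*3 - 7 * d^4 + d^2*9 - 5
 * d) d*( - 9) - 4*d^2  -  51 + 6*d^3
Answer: a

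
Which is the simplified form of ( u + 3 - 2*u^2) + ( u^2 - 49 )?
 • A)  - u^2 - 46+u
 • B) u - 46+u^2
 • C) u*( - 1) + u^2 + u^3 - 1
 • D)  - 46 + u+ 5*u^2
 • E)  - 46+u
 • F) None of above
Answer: A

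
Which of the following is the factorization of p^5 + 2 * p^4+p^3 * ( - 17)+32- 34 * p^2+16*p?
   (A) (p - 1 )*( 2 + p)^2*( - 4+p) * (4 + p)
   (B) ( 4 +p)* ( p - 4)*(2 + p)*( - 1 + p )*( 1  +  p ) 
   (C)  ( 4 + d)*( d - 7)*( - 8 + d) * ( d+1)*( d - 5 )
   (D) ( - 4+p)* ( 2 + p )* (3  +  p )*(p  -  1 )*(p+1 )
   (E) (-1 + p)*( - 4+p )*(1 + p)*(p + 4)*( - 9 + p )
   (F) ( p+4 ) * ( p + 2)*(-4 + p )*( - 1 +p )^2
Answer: B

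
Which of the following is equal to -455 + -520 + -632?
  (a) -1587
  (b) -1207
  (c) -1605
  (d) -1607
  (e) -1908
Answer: d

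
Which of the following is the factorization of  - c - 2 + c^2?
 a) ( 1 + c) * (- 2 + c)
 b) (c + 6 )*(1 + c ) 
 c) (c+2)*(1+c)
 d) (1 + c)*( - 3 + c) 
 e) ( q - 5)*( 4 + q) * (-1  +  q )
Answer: a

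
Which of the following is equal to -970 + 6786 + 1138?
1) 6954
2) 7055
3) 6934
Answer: 1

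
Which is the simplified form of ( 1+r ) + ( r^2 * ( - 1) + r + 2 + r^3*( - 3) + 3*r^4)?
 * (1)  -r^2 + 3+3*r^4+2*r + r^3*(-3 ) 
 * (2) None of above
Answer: 1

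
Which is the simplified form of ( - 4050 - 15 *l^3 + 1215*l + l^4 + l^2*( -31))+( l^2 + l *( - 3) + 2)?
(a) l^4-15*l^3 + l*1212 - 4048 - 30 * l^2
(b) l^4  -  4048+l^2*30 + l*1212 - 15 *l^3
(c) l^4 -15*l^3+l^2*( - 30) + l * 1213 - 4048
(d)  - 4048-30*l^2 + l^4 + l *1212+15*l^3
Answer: a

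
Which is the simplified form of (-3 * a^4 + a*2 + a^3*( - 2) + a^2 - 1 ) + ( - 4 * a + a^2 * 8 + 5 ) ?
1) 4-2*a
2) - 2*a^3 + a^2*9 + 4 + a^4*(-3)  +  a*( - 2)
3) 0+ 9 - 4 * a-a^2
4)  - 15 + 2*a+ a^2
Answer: 2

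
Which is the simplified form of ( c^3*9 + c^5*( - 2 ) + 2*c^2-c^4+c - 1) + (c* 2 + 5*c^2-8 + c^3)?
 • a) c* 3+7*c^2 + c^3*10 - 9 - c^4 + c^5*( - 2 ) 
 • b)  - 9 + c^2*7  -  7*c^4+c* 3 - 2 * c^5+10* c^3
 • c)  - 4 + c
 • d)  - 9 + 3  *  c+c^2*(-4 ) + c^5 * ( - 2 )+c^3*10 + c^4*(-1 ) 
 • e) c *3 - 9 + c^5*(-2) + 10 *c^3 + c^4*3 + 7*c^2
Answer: a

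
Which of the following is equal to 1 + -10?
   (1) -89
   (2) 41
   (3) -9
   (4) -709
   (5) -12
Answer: 3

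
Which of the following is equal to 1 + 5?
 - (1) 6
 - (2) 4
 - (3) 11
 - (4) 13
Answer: 1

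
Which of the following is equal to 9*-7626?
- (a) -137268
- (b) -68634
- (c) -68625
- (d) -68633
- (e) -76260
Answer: b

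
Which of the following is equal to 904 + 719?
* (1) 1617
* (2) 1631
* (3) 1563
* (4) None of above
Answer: 4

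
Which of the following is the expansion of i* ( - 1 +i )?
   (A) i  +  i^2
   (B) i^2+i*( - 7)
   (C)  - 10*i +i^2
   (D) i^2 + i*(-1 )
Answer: D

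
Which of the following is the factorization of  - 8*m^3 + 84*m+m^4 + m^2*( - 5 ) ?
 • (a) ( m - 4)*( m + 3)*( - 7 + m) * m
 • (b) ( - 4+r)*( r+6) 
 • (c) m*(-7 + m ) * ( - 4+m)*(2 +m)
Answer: a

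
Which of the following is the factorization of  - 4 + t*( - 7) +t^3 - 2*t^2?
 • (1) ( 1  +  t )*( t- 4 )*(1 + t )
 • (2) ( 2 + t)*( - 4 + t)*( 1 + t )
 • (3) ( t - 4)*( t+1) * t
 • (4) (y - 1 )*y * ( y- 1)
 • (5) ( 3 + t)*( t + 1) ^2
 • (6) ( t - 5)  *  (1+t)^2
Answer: 1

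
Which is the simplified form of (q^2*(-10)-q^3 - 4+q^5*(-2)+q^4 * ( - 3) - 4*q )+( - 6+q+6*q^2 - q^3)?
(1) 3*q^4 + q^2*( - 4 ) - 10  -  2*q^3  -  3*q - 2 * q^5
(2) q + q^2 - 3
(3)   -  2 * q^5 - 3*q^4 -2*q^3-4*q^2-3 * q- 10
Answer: 3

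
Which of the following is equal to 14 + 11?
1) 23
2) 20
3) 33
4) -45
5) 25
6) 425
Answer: 5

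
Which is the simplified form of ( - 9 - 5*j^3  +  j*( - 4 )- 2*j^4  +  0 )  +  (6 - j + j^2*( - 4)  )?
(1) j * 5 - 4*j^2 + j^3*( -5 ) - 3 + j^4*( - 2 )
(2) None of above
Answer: 2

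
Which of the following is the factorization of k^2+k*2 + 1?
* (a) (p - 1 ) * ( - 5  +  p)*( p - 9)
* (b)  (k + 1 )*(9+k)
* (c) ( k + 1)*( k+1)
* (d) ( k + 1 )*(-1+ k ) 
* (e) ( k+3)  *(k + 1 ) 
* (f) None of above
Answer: c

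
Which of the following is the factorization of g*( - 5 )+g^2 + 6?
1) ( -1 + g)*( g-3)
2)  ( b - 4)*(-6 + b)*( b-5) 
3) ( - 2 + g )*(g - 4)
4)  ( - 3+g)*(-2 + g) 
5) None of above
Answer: 4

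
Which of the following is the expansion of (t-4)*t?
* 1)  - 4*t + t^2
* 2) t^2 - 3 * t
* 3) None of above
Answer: 1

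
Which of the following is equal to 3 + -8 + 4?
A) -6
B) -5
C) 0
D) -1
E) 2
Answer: D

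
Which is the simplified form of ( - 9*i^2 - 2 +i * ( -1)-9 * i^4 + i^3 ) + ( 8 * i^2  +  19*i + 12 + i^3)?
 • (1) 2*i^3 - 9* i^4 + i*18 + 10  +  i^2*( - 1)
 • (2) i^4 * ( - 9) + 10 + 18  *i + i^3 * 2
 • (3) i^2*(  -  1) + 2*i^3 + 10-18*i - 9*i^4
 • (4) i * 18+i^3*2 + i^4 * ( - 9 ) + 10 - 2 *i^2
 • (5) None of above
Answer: 1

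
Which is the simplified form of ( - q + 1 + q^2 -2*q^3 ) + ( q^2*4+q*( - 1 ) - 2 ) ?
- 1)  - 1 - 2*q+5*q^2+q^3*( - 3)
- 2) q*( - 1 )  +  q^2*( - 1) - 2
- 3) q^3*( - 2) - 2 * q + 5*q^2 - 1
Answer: 3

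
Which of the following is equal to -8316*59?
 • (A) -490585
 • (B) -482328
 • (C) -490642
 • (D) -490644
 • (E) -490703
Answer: D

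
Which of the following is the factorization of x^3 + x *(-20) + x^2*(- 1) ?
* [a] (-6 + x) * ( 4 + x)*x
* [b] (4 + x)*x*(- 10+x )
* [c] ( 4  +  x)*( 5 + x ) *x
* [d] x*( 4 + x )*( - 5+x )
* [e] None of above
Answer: d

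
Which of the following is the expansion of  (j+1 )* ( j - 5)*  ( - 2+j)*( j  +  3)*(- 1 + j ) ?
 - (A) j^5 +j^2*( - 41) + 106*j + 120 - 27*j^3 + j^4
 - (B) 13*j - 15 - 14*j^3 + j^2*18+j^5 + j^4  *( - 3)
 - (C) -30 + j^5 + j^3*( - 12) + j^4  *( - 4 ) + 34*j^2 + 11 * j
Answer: C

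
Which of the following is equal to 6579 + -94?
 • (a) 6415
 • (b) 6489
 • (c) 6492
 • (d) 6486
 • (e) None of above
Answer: e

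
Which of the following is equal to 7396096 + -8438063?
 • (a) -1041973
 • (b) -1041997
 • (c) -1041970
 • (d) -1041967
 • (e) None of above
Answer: d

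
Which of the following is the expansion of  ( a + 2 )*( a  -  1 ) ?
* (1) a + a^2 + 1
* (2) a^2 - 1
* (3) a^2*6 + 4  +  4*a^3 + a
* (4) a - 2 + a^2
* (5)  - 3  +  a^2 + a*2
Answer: 4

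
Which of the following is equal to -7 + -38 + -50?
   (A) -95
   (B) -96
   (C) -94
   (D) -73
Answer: A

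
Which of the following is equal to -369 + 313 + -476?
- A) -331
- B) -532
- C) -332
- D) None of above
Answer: B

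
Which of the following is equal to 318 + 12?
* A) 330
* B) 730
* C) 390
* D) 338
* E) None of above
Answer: A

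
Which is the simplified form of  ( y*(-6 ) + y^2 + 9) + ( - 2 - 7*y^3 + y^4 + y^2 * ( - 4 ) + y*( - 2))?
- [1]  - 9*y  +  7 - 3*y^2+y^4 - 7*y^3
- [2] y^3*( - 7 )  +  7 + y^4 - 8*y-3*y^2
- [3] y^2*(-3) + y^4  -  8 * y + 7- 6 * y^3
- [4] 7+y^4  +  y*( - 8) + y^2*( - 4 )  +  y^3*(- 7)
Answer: 2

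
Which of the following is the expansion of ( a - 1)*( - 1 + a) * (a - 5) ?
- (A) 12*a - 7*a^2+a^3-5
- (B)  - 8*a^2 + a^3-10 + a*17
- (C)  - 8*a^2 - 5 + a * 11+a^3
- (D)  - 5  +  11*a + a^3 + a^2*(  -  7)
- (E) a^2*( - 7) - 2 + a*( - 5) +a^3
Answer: D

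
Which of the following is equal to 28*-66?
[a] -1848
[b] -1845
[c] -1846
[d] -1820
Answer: a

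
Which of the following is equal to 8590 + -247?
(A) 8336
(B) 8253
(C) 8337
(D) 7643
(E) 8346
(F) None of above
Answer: F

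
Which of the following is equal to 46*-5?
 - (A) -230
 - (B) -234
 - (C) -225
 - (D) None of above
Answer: A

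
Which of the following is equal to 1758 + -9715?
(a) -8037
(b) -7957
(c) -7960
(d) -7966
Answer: b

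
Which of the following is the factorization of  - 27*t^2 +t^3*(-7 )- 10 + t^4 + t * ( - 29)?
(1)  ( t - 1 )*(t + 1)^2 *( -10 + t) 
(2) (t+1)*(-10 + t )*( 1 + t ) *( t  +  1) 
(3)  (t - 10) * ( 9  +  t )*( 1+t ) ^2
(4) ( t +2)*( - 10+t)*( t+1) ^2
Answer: 2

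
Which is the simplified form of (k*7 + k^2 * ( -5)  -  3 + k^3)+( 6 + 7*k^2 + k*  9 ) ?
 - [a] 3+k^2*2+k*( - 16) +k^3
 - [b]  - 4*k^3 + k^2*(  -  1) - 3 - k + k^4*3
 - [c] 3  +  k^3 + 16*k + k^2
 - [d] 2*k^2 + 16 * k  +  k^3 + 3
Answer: d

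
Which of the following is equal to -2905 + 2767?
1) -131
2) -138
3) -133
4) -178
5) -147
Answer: 2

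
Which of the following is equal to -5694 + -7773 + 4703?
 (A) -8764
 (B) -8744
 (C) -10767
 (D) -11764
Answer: A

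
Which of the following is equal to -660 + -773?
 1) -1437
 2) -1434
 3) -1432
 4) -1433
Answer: 4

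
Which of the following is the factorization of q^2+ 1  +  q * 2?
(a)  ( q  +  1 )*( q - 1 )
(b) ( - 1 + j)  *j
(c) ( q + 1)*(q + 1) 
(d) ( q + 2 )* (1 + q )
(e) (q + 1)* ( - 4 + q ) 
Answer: c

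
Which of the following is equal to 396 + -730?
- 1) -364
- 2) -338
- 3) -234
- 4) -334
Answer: 4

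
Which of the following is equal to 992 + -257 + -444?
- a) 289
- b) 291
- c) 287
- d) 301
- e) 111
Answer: b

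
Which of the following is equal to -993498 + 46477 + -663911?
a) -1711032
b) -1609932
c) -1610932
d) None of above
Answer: c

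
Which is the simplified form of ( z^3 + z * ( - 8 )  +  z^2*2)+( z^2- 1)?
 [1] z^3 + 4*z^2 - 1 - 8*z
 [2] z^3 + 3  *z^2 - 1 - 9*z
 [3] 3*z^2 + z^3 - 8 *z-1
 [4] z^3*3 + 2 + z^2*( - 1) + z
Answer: 3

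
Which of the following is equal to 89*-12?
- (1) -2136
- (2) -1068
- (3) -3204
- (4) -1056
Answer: 2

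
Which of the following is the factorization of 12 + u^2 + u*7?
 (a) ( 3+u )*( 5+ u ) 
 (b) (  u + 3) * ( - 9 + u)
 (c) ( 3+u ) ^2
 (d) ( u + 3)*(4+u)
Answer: d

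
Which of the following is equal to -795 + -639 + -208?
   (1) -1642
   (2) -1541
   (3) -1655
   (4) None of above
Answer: 1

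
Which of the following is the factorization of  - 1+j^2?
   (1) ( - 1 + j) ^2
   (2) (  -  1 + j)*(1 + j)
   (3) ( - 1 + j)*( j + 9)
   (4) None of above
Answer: 2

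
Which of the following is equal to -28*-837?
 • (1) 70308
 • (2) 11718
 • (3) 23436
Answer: 3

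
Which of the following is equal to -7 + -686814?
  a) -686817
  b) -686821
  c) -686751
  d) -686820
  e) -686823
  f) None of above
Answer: b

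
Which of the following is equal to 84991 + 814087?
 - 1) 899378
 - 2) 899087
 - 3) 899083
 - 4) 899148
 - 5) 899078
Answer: 5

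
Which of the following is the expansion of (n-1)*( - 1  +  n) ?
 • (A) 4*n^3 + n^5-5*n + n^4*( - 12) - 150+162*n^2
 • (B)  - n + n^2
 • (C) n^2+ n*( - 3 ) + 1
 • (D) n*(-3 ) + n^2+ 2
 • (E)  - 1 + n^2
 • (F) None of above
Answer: F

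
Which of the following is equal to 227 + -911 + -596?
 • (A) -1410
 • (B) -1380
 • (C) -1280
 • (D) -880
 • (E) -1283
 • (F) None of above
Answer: C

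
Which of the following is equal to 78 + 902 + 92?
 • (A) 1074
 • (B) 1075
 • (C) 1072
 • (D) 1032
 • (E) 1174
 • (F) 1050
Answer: C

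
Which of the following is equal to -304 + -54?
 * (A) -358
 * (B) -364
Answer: A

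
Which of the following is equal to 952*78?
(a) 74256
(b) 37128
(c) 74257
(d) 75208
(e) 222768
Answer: a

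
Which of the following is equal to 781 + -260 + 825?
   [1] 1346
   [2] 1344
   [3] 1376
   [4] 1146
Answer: 1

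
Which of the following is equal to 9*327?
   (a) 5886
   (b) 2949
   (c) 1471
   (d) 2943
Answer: d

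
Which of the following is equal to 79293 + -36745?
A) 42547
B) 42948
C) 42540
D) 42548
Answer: D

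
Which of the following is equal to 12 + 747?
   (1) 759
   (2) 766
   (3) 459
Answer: 1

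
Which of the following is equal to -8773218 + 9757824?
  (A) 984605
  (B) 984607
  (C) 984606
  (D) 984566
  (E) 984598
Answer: C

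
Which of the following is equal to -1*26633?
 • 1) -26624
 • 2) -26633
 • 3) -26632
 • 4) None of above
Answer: 2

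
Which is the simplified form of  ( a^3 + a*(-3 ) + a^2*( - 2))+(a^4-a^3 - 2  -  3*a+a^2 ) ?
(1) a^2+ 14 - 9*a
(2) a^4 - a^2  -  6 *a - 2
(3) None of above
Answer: 2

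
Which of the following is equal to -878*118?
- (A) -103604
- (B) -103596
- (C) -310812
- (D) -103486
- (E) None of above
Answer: A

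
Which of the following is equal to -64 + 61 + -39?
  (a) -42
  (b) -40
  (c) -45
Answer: a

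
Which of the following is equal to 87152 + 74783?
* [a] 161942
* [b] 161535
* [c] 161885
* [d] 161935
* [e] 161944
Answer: d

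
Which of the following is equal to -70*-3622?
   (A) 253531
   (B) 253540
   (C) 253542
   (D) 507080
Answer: B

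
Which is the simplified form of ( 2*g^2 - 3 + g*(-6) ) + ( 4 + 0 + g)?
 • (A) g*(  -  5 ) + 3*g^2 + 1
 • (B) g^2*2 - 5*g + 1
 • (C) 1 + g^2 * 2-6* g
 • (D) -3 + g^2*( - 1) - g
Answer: B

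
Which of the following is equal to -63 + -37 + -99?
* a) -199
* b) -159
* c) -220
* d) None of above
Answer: a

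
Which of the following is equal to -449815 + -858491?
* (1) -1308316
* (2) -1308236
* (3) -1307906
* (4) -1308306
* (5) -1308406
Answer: 4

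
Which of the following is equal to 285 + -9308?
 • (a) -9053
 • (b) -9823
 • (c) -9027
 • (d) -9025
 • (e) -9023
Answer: e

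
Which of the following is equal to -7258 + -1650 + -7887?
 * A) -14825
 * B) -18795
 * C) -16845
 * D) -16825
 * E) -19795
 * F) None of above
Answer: F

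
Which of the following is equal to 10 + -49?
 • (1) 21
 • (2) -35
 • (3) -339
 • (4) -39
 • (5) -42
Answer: 4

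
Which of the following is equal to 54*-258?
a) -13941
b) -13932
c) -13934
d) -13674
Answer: b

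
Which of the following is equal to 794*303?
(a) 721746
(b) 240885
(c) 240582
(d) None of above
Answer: c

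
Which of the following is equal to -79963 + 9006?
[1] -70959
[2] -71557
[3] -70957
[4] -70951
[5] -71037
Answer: 3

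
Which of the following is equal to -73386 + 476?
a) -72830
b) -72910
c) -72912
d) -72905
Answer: b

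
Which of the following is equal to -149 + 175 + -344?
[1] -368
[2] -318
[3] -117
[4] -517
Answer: 2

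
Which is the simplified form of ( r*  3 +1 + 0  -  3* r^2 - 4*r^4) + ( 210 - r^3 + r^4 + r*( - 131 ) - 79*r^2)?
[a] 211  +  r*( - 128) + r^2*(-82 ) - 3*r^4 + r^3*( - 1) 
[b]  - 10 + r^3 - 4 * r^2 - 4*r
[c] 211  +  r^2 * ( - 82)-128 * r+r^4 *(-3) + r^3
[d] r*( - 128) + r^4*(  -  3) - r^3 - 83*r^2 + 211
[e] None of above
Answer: a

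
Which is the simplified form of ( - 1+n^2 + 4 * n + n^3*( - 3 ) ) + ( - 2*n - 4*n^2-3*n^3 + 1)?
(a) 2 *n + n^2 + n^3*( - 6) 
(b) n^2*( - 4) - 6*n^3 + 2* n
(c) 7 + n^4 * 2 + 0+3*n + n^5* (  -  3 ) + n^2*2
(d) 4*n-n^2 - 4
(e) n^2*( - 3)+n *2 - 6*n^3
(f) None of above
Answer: e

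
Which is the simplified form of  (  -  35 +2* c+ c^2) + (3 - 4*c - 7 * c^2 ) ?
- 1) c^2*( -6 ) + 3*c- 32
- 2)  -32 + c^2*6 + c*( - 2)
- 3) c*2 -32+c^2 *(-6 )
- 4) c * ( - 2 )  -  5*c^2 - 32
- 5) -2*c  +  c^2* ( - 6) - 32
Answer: 5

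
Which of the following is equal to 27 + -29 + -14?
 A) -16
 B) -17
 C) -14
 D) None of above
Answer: A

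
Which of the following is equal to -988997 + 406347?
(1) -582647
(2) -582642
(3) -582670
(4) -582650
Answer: 4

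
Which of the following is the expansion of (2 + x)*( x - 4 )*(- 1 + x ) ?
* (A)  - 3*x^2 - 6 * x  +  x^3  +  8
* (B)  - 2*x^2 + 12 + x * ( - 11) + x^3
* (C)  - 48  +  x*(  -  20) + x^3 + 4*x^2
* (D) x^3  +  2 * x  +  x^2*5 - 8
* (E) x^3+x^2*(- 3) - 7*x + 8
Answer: A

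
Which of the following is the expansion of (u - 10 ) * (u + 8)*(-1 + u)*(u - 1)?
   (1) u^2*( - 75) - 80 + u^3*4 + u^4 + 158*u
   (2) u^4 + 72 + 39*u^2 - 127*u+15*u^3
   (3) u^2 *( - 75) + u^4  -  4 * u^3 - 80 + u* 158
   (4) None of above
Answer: 3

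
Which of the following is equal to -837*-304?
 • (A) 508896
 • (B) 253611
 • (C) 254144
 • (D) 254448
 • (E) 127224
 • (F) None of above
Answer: D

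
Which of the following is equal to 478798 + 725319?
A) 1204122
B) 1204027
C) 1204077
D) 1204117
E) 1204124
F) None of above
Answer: D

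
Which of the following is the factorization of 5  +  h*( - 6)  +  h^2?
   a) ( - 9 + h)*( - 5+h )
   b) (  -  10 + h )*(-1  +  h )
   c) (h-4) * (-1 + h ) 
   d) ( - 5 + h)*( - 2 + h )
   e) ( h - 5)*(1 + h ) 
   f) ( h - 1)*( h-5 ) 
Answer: f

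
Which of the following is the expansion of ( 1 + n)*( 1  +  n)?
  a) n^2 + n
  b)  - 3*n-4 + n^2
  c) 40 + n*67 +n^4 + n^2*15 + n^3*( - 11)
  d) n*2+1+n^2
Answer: d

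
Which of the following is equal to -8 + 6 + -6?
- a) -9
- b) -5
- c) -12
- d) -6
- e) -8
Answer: e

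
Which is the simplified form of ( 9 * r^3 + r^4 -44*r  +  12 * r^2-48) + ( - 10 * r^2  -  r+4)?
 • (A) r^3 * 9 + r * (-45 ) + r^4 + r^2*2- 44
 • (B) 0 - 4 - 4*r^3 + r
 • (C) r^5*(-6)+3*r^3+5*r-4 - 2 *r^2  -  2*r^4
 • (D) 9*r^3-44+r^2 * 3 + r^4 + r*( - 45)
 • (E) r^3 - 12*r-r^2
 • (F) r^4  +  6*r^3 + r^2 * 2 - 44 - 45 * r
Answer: A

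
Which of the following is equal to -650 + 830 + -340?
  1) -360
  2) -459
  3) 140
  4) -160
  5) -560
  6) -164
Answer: 4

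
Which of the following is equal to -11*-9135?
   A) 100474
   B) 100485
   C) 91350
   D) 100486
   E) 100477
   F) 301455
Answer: B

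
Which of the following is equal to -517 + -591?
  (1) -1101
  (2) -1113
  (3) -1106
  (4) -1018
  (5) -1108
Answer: 5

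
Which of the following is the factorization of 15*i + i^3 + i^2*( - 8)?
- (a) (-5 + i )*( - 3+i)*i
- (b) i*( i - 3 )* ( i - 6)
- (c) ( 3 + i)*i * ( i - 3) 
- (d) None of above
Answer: a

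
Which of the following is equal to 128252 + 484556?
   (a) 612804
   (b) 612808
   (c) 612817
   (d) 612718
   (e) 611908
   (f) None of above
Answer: b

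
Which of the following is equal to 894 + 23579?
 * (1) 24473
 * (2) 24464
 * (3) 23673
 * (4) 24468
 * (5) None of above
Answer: 1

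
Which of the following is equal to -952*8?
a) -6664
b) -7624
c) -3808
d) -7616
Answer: d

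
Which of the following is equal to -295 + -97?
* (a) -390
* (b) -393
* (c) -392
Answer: c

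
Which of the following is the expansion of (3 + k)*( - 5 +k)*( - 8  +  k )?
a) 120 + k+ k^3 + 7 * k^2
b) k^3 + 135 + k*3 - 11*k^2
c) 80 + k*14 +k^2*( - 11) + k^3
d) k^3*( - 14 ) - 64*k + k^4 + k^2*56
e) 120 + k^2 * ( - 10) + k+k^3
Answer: e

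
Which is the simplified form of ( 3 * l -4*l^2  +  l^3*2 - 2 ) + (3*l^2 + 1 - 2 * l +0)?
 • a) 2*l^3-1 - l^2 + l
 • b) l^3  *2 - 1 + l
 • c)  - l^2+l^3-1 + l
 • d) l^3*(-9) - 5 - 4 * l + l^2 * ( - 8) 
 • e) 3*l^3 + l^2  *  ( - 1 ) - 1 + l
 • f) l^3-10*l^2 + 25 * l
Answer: a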